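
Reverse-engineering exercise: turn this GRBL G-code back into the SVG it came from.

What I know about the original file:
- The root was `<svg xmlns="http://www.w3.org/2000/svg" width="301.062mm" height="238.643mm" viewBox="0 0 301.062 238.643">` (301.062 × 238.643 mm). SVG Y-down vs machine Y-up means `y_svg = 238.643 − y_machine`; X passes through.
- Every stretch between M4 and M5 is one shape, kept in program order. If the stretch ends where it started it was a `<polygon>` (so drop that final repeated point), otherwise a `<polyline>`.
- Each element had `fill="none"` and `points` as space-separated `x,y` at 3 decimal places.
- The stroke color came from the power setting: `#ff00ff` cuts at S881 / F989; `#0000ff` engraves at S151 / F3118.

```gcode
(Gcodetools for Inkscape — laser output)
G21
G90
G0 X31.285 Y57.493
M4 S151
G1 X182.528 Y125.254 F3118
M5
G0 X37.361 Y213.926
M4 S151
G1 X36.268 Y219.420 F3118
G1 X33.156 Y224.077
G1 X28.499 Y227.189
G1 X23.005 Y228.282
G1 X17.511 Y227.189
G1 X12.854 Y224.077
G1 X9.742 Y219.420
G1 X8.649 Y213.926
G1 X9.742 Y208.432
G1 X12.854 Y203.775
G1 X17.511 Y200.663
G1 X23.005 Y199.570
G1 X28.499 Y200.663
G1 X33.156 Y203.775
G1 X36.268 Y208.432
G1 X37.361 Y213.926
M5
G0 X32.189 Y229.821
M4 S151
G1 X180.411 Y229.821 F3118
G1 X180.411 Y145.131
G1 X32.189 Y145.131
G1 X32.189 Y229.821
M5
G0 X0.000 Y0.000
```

Machine Y-up, SVG Y-down with viewBox height 238.643, so y_svg = 238.643 − y_machine; X carries over. Every run uses S151, so all elements get stroke `#0000ff` (engrave).

Run 1: The run is open, so emit a `<polyline>` with points (Y-flipped): 31.285,181.150 182.528,113.389.

Run 2: The run returns to its start, so emit a `<polygon>` with points (Y-flipped): 37.361,24.717 36.268,19.223 33.156,14.566 28.499,11.454 23.005,10.361 17.511,11.454 12.854,14.566 9.742,19.223 8.649,24.717 9.742,30.211 12.854,34.868 17.511,37.980 23.005,39.073 28.499,37.980 33.156,34.868 36.268,30.211.

Run 3: The run returns to its start, so emit a `<polygon>` with points (Y-flipped): 32.189,8.822 180.411,8.822 180.411,93.512 32.189,93.512.

<svg xmlns="http://www.w3.org/2000/svg" width="301.062mm" height="238.643mm" viewBox="0 0 301.062 238.643">
  <polyline points="31.285,181.150 182.528,113.389" fill="none" stroke="#0000ff"/>
  <polygon points="37.361,24.717 36.268,19.223 33.156,14.566 28.499,11.454 23.005,10.361 17.511,11.454 12.854,14.566 9.742,19.223 8.649,24.717 9.742,30.211 12.854,34.868 17.511,37.980 23.005,39.073 28.499,37.980 33.156,34.868 36.268,30.211" fill="none" stroke="#0000ff"/>
  <polygon points="32.189,8.822 180.411,8.822 180.411,93.512 32.189,93.512" fill="none" stroke="#0000ff"/>
</svg>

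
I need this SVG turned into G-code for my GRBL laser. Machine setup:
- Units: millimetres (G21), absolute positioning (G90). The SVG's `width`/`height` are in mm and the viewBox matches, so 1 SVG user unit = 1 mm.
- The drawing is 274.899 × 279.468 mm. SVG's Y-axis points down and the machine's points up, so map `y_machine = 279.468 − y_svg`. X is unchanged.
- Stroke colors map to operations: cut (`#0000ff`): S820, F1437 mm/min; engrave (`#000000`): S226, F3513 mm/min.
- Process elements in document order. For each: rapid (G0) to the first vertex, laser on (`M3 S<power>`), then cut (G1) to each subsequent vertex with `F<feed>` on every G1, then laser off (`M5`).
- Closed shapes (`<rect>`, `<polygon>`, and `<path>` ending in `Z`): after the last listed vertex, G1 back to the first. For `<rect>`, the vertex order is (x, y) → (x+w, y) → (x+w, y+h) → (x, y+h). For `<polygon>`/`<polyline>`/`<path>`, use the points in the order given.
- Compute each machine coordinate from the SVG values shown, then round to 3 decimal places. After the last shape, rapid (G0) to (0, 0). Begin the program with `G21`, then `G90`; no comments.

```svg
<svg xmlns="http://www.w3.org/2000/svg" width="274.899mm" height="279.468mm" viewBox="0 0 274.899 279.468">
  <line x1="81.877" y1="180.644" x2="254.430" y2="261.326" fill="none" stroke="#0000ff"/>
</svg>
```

Since the viewBox matches the mm dimensions, user units are millimetres directly. The only transform is the Y-flip y_m = 279.468 − y_svg.

Shape 1 is a line segment drawn with `<line>`. Its stroke #0000ff means cut at S820, F1437. After flipping Y the toolpath is (81.877,98.824) → (254.430,18.142).

G21
G90
G0 X81.877 Y98.824
M3 S820
G1 X254.430 Y18.142 F1437
M5
G0 X0.000 Y0.000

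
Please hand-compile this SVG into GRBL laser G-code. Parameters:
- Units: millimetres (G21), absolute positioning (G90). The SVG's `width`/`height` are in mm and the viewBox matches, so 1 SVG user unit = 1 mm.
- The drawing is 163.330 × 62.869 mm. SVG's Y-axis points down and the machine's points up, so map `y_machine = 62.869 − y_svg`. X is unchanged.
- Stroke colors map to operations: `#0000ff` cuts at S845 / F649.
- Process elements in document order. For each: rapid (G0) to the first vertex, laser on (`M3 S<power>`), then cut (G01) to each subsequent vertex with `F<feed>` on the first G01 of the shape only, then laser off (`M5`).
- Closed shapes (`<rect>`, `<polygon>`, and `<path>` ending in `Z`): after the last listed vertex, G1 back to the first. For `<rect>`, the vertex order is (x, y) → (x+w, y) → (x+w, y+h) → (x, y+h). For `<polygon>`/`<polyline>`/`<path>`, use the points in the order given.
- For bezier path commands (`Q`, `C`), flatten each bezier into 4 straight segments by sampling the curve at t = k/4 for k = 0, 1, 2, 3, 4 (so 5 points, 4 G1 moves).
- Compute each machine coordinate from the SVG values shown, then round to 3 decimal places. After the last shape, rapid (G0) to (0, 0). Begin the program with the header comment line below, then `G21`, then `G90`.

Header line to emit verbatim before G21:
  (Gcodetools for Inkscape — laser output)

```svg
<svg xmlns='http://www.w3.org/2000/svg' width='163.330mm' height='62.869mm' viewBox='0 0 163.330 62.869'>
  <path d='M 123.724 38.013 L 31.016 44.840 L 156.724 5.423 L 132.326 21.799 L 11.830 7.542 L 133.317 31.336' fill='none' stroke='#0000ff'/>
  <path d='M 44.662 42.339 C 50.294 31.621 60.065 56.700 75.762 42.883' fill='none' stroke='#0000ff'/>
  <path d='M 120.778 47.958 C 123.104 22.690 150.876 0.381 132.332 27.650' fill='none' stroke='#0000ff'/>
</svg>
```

viewBox `0 0 163.330 62.869` with mm width/height → 1 unit = 1 mm. Flip: y_m = 62.869 − y_svg.

**Shape 1** — `<path>` open polyline, stroke `#0000ff` → cut (S845, F649). Machine vertices: (123.724,24.856) → (31.016,18.029) → (156.724,57.446) → (132.326,41.070) → (11.830,55.327) → (133.317,31.533). Open path.

**Shape 2** — `<path>` cubic bezier, stroke `#0000ff` → cut (S845, F649). Control points (SVG): P0=(44.662,42.339), P1=(50.294,31.621), P2=(60.065,56.700), P3=(75.762,42.883); sampled at t=k/4. Machine vertices: (44.662,20.530) → (49.690,23.024) → (56.438,19.096) → (65.072,15.749) → (75.762,19.986). Open path.

**Shape 3** — `<path>` cubic bezier, stroke `#0000ff` → cut (S845, F649). Control points (SVG): P0=(120.778,47.958), P1=(123.104,22.690), P2=(150.876,0.381), P3=(132.332,27.650); sampled at t=k/4. Machine vertices: (120.778,14.911) → (126.172,32.579) → (134.381,44.766) → (138.677,47.103) → (132.332,35.219). Open path.

(Gcodetools for Inkscape — laser output)
G21
G90
G0 X123.724 Y24.856
M3 S845
G01 X31.016 Y18.029 F649
G01 X156.724 Y57.446
G01 X132.326 Y41.070
G01 X11.830 Y55.327
G01 X133.317 Y31.533
M5
G0 X44.662 Y20.530
M3 S845
G01 X49.690 Y23.024 F649
G01 X56.438 Y19.096
G01 X65.072 Y15.749
G01 X75.762 Y19.986
M5
G0 X120.778 Y14.911
M3 S845
G01 X126.172 Y32.579 F649
G01 X134.381 Y44.766
G01 X138.677 Y47.103
G01 X132.332 Y35.219
M5
G0 X0.000 Y0.000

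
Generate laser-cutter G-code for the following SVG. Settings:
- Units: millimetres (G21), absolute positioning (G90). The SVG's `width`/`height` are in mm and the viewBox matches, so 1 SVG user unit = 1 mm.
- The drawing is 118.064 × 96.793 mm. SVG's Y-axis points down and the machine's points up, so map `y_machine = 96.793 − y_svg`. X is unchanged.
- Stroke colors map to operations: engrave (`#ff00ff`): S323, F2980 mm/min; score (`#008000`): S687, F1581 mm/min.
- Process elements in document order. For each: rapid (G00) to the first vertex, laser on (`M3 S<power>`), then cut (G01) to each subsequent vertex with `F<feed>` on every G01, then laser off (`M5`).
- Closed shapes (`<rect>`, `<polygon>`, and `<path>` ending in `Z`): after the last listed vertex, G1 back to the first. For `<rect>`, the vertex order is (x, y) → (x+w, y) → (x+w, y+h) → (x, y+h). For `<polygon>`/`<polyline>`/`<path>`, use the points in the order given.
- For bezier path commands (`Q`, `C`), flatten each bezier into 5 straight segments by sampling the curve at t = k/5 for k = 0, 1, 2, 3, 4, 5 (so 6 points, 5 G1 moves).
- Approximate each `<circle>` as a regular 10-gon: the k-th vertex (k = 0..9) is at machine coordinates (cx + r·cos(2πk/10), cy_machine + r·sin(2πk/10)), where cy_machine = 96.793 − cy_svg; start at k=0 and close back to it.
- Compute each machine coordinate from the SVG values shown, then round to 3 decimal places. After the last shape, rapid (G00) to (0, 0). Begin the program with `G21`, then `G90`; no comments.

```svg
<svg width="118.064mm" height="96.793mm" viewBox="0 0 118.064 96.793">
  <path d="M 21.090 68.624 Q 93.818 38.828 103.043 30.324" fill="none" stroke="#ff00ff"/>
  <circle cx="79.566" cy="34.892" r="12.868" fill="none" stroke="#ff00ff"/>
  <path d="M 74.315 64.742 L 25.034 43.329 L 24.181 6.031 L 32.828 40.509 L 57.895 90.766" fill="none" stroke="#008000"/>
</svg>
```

G21
G90
G00 X21.090 Y28.169
M3 S323
G01 X47.641 Y39.236 F2980
G01 X69.112 Y48.599 F2980
G01 X85.503 Y56.259 F2980
G01 X96.813 Y62.216 F2980
G01 X103.043 Y66.469 F2980
M5
G00 X92.434 Y61.901
M3 S323
G01 X89.976 Y69.465 F2980
G01 X83.542 Y74.139 F2980
G01 X75.590 Y74.139 F2980
G01 X69.156 Y69.465 F2980
G01 X66.698 Y61.901 F2980
G01 X69.156 Y54.337 F2980
G01 X75.590 Y49.663 F2980
G01 X83.542 Y49.663 F2980
G01 X89.976 Y54.337 F2980
G01 X92.434 Y61.901 F2980
M5
G00 X74.315 Y32.051
M3 S687
G01 X25.034 Y53.464 F1581
G01 X24.181 Y90.762 F1581
G01 X32.828 Y56.284 F1581
G01 X57.895 Y6.027 F1581
M5
G00 X0.000 Y0.000

Since the viewBox matches the mm dimensions, user units are millimetres directly. The only transform is the Y-flip y_m = 96.793 − y_svg.

Shape 1 is a quadratic bezier drawn with `<path>`. Its stroke #ff00ff means engrave at S323, F2980. After flipping Y the toolpath is (21.090,28.169) → (47.641,39.236) → (69.112,48.599) → (85.503,56.259) → (96.813,62.216) → (103.043,66.469).

Shape 2 is a circle drawn with `<circle>`. Its stroke #ff00ff means engrave at S323, F2980. After flipping Y the toolpath is (92.434,61.901) → (89.976,69.465) → (83.542,74.139) → (75.590,74.139) → (69.156,69.465) → (66.698,61.901) → (69.156,54.337) → (75.590,49.663) → (83.542,49.663) → (89.976,54.337) → (92.434,61.901), returning to the start.

Shape 3 is a open polyline drawn with `<path>`. Its stroke #008000 means score at S687, F1581. After flipping Y the toolpath is (74.315,32.051) → (25.034,53.464) → (24.181,90.762) → (32.828,56.284) → (57.895,6.027).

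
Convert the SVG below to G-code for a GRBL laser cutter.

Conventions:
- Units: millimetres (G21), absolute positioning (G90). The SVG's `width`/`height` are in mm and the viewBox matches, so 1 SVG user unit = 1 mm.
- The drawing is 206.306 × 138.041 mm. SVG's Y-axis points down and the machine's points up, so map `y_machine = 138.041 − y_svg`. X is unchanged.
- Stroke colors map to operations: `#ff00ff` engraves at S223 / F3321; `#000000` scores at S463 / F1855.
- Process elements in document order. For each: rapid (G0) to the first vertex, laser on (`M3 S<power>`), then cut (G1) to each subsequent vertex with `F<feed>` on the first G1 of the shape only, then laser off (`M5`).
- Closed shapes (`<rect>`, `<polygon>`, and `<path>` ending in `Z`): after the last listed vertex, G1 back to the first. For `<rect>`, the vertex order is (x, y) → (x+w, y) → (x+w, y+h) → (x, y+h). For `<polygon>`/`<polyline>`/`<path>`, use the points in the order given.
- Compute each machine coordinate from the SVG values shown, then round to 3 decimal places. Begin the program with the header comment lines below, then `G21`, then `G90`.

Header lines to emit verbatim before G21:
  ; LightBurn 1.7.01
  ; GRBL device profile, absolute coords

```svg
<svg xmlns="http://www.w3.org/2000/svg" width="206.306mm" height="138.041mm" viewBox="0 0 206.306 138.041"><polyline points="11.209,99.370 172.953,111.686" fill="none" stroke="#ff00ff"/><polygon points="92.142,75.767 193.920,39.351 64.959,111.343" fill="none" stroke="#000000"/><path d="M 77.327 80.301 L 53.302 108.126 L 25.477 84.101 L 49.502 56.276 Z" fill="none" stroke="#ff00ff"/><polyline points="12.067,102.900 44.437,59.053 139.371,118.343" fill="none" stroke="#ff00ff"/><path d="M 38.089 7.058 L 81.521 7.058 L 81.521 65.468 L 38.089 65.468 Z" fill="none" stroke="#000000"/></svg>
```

; LightBurn 1.7.01
; GRBL device profile, absolute coords
G21
G90
G0 X11.209 Y38.671
M3 S223
G1 X172.953 Y26.355 F3321
M5
G0 X92.142 Y62.274
M3 S463
G1 X193.920 Y98.690 F1855
G1 X64.959 Y26.698
G1 X92.142 Y62.274
M5
G0 X77.327 Y57.740
M3 S223
G1 X53.302 Y29.915 F3321
G1 X25.477 Y53.940
G1 X49.502 Y81.765
G1 X77.327 Y57.740
M5
G0 X12.067 Y35.141
M3 S223
G1 X44.437 Y78.988 F3321
G1 X139.371 Y19.698
M5
G0 X38.089 Y130.983
M3 S463
G1 X81.521 Y130.983 F1855
G1 X81.521 Y72.573
G1 X38.089 Y72.573
G1 X38.089 Y130.983
M5

viewBox `0 0 206.306 138.041` with mm width/height → 1 unit = 1 mm. Flip: y_m = 138.041 − y_svg.

**Shape 1** — `<polyline>` line segment, stroke `#ff00ff` → engrave (S223, F3321). Machine vertices: (11.209,38.671) → (172.953,26.355). Open path.

**Shape 2** — `<polygon>` closed polygon, stroke `#000000` → score (S463, F1855). Machine vertices: (92.142,62.274) → (193.920,98.690) → (64.959,26.698) → (92.142,62.274). Closed: final G1 returns to the first vertex.

**Shape 3** — `<path>` regular polygon, stroke `#ff00ff` → engrave (S223, F3321). Machine vertices: (77.327,57.740) → (53.302,29.915) → (25.477,53.940) → (49.502,81.765) → (77.327,57.740). Closed: final G1 returns to the first vertex.

**Shape 4** — `<polyline>` open polyline, stroke `#ff00ff` → engrave (S223, F3321). Machine vertices: (12.067,35.141) → (44.437,78.988) → (139.371,19.698). Open path.

**Shape 5** — `<path>` rectangle, stroke `#000000` → score (S463, F1855). Machine vertices: (38.089,130.983) → (81.521,130.983) → (81.521,72.573) → (38.089,72.573) → (38.089,130.983). Closed: final G1 returns to the first vertex.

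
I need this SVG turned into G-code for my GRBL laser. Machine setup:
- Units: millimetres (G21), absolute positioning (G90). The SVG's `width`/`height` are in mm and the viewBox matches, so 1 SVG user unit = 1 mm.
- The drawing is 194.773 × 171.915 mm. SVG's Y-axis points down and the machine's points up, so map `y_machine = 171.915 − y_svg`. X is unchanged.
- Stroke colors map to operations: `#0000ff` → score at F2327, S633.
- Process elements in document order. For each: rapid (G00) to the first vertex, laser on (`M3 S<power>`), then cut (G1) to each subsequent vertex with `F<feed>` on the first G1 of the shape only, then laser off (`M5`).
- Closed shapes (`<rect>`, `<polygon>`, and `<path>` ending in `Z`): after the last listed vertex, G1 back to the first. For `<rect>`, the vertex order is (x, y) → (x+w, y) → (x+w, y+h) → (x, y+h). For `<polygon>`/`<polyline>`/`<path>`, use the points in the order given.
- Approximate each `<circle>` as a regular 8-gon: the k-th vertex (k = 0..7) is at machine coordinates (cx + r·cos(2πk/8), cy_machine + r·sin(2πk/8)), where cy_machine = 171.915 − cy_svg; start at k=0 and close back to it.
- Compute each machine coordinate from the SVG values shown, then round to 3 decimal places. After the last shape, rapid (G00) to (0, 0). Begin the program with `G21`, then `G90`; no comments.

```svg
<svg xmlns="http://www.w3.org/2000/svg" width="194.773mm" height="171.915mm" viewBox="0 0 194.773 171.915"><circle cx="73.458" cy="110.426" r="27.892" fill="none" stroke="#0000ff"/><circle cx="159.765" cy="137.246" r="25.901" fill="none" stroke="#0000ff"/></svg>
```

G21
G90
G00 X101.350 Y61.489
M3 S633
G1 X93.181 Y81.212 F2327
G1 X73.458 Y89.381
G1 X53.735 Y81.212
G1 X45.566 Y61.489
G1 X53.735 Y41.766
G1 X73.458 Y33.597
G1 X93.181 Y41.766
G1 X101.350 Y61.489
M5
G00 X185.666 Y34.669
M3 S633
G1 X178.080 Y52.984 F2327
G1 X159.765 Y60.570
G1 X141.450 Y52.984
G1 X133.864 Y34.669
G1 X141.450 Y16.354
G1 X159.765 Y8.768
G1 X178.080 Y16.354
G1 X185.666 Y34.669
M5
G00 X0.000 Y0.000

1 u = 1 mm; y_m = 171.915 − y.

[1] `<circle>` circle, #0000ff→score S633 F2327: (101.350,61.489) → (93.181,81.212) → (73.458,89.381) → (53.735,81.212) → (45.566,61.489) → (53.735,41.766) → (73.458,33.597) → (93.181,41.766) → (101.350,61.489) (closed)

[2] `<circle>` circle, #0000ff→score S633 F2327: (185.666,34.669) → (178.080,52.984) → (159.765,60.570) → (141.450,52.984) → (133.864,34.669) → (141.450,16.354) → (159.765,8.768) → (178.080,16.354) → (185.666,34.669) (closed)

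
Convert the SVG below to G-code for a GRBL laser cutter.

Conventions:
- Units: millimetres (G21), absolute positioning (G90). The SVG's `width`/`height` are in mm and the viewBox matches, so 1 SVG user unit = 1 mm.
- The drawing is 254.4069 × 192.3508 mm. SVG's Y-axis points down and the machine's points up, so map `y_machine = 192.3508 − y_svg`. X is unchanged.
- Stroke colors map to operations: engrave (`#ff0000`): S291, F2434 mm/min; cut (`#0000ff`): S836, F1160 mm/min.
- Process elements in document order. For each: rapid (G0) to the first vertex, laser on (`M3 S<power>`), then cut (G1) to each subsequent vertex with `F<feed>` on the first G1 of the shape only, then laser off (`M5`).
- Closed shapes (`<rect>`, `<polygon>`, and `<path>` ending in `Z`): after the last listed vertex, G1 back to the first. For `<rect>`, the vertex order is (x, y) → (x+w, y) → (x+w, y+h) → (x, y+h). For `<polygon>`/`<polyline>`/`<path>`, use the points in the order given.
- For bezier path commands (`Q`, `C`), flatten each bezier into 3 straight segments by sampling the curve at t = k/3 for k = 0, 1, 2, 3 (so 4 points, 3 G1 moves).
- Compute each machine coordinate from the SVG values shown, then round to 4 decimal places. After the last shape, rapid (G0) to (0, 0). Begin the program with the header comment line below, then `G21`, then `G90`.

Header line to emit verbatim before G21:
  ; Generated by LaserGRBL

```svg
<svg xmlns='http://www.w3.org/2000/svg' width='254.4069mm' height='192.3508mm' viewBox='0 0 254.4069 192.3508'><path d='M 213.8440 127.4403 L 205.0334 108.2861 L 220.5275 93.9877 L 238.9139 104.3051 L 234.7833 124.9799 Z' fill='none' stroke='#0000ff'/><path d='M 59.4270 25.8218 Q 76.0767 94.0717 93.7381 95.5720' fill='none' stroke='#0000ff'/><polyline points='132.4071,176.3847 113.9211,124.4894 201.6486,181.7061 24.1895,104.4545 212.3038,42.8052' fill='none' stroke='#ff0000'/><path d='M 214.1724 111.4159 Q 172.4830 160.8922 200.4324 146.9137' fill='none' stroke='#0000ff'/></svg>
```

Since the viewBox matches the mm dimensions, user units are millimetres directly. The only transform is the Y-flip y_m = 192.3508 − y_svg.

Shape 1 is a regular polygon drawn with `<path>`. Its stroke #0000ff means cut at S836, F1160. After flipping Y the toolpath is (213.8440,64.9105) → (205.0334,84.0647) → (220.5275,98.3631) → (238.9139,88.0457) → (234.7833,67.3709) → (213.8440,64.9105), returning to the start.

Shape 2 is a quadratic bezier drawn with `<path>`. Its stroke #0000ff means cut at S836, F1160. After flipping Y the toolpath is (59.4270,166.5290) → (70.6392,128.4457) → (82.0762,105.1956) → (93.7381,96.7788).

Shape 3 is a open polyline drawn with `<polyline>`. Its stroke #ff0000 means engrave at S291, F2434. After flipping Y the toolpath is (132.4071,15.9661) → (113.9211,67.8614) → (201.6486,10.6447) → (24.1895,87.8963) → (212.3038,149.5456).

Shape 4 is a quadratic bezier drawn with `<path>`. Its stroke #0000ff means cut at S836, F1160. After flipping Y the toolpath is (214.1724,80.9349) → (194.1171,55.0012) → (189.5371,43.1686) → (200.4324,45.4371).

; Generated by LaserGRBL
G21
G90
G0 X213.8440 Y64.9105
M3 S836
G1 X205.0334 Y84.0647 F1160
G1 X220.5275 Y98.3631
G1 X238.9139 Y88.0457
G1 X234.7833 Y67.3709
G1 X213.8440 Y64.9105
M5
G0 X59.4270 Y166.5290
M3 S836
G1 X70.6392 Y128.4457 F1160
G1 X82.0762 Y105.1956
G1 X93.7381 Y96.7788
M5
G0 X132.4071 Y15.9661
M3 S291
G1 X113.9211 Y67.8614 F2434
G1 X201.6486 Y10.6447
G1 X24.1895 Y87.8963
G1 X212.3038 Y149.5456
M5
G0 X214.1724 Y80.9349
M3 S836
G1 X194.1171 Y55.0012 F1160
G1 X189.5371 Y43.1686
G1 X200.4324 Y45.4371
M5
G0 X0.0000 Y0.0000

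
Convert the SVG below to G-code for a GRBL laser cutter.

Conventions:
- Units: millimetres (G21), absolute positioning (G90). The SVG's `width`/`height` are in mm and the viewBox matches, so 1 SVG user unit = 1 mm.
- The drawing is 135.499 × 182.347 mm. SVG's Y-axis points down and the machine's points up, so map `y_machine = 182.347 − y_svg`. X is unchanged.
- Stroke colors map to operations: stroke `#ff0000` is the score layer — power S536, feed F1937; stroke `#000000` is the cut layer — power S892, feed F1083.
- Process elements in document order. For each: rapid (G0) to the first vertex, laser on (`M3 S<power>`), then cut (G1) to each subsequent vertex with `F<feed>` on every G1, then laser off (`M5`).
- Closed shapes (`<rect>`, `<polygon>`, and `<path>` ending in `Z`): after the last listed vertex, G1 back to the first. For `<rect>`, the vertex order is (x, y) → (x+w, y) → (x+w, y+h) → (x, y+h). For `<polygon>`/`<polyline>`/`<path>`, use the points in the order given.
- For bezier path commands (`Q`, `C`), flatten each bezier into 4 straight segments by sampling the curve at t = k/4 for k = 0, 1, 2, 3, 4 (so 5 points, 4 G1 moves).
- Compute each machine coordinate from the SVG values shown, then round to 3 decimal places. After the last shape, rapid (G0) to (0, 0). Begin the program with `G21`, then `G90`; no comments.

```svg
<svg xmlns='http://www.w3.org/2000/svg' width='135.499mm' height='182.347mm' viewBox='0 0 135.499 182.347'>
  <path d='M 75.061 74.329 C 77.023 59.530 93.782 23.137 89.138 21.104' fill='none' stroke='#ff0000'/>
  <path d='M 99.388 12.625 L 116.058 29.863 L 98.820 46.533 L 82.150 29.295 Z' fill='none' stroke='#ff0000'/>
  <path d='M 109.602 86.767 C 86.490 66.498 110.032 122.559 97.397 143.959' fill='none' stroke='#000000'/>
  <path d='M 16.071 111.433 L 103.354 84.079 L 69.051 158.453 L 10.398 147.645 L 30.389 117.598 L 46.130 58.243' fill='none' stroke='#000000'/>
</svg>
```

G21
G90
G0 X75.061 Y108.018
M3 S536
G1 X78.741 Y122.292 F1937
G1 X84.577 Y139.418 F1937
G1 X89.174 Y154.150 F1937
G1 X89.138 Y161.243 F1937
M5
G0 X99.388 Y169.722
M3 S536
G1 X116.058 Y152.484 F1937
G1 X98.820 Y135.814 F1937
G1 X82.150 Y153.052 F1937
G1 X99.388 Y169.722 F1937
M5
G0 X109.602 Y95.580
M3 S892
G1 X99.721 Y98.204 F1083
G1 X99.571 Y82.610 F1083
G1 X101.384 Y59.203 F1083
G1 X97.397 Y38.388 F1083
M5
G0 X16.071 Y70.914
M3 S892
G1 X103.354 Y98.268 F1083
G1 X69.051 Y23.894 F1083
G1 X10.398 Y34.702 F1083
G1 X30.389 Y64.749 F1083
G1 X46.130 Y124.104 F1083
M5
G0 X0.000 Y0.000

viewBox `0 0 135.499 182.347` with mm width/height → 1 unit = 1 mm. Flip: y_m = 182.347 − y_svg.

**Shape 1** — `<path>` cubic bezier, stroke `#ff0000` → score (S536, F1937). Control points (SVG): P0=(75.061,74.329), P1=(77.023,59.530), P2=(93.782,23.137), P3=(89.138,21.104); sampled at t=k/4. Machine vertices: (75.061,108.018) → (78.741,122.292) → (84.577,139.418) → (89.174,154.150) → (89.138,161.243). Open path.

**Shape 2** — `<path>` regular polygon, stroke `#ff0000` → score (S536, F1937). Machine vertices: (99.388,169.722) → (116.058,152.484) → (98.820,135.814) → (82.150,153.052) → (99.388,169.722). Closed: final G1 returns to the first vertex.

**Shape 3** — `<path>` cubic bezier, stroke `#000000` → cut (S892, F1083). Control points (SVG): P0=(109.602,86.767), P1=(86.490,66.498), P2=(110.032,122.559), P3=(97.397,143.959); sampled at t=k/4. Machine vertices: (109.602,95.580) → (99.721,98.204) → (99.571,82.610) → (101.384,59.203) → (97.397,38.388). Open path.

**Shape 4** — `<path>` open polyline, stroke `#000000` → cut (S892, F1083). Machine vertices: (16.071,70.914) → (103.354,98.268) → (69.051,23.894) → (10.398,34.702) → (30.389,64.749) → (46.130,124.104). Open path.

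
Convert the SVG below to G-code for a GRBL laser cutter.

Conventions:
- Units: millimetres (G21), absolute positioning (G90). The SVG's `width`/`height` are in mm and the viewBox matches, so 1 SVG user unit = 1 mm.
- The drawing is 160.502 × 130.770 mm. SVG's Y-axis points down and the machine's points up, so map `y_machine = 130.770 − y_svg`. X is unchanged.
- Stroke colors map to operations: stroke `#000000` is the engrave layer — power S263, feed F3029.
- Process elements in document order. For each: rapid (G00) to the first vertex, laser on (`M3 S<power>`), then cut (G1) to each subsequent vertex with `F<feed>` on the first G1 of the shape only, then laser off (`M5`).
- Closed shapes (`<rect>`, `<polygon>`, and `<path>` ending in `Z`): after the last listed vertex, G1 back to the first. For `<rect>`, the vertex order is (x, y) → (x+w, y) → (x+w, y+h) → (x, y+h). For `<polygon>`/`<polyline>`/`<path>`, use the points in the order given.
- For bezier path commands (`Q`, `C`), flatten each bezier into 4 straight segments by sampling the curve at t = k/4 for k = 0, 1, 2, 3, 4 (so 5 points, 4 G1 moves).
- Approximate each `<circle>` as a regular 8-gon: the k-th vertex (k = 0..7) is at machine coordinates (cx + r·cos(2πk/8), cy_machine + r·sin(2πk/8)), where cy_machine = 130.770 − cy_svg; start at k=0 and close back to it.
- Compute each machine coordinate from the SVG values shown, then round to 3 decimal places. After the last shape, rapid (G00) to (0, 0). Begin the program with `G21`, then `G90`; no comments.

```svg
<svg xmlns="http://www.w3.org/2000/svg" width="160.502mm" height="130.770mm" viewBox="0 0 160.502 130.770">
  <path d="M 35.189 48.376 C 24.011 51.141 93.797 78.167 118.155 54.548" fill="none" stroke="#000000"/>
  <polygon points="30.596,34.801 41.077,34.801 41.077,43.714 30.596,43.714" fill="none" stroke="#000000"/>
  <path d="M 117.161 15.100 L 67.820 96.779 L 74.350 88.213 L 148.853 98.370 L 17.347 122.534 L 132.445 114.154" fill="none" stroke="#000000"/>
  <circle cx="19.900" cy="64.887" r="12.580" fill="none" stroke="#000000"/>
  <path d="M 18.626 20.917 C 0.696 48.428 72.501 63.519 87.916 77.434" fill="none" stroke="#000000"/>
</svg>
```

G21
G90
G00 X35.189 Y82.394
M3 S263
G1 X40.011 Y76.942 F3029
G1 X63.346 Y69.414
G1 X93.344 Y66.833
G1 X118.155 Y76.222
M5
G00 X30.596 Y95.969
M3 S263
G1 X41.077 Y95.969 F3029
G1 X41.077 Y87.056
G1 X30.596 Y87.056
G1 X30.596 Y95.969
M5
G00 X117.161 Y115.670
M3 S263
G1 X67.820 Y33.991 F3029
G1 X74.350 Y42.557
G1 X148.853 Y32.400
G1 X17.347 Y8.236
G1 X132.445 Y16.616
M5
G00 X32.480 Y65.883
M3 S263
G1 X28.795 Y74.778 F3029
G1 X19.900 Y78.463
G1 X11.005 Y74.778
G1 X7.320 Y65.883
G1 X11.005 Y56.988
G1 X19.900 Y53.303
G1 X28.795 Y56.988
G1 X32.480 Y65.883
M5
G00 X18.626 Y109.853
M3 S263
G1 X19.721 Y91.373 F3029
G1 X40.767 Y76.496
G1 X68.065 Y64.168
G1 X87.916 Y53.336
M5
G00 X0.000 Y0.000

viewBox `0 0 160.502 130.770` with mm width/height → 1 unit = 1 mm. Flip: y_m = 130.770 − y_svg.

**Shape 1** — `<path>` cubic bezier, stroke `#000000` → engrave (S263, F3029). Control points (SVG): P0=(35.189,48.376), P1=(24.011,51.141), P2=(93.797,78.167), P3=(118.155,54.548); sampled at t=k/4. Machine vertices: (35.189,82.394) → (40.011,76.942) → (63.346,69.414) → (93.344,66.833) → (118.155,76.222). Open path.

**Shape 2** — `<polygon>` rectangle, stroke `#000000` → engrave (S263, F3029). Machine vertices: (30.596,95.969) → (41.077,95.969) → (41.077,87.056) → (30.596,87.056) → (30.596,95.969). Closed: final G1 returns to the first vertex.

**Shape 3** — `<path>` open polyline, stroke `#000000` → engrave (S263, F3029). Machine vertices: (117.161,115.670) → (67.820,33.991) → (74.350,42.557) → (148.853,32.400) → (17.347,8.236) → (132.445,16.616). Open path.

**Shape 4** — `<circle>` circle, stroke `#000000` → engrave (S263, F3029). Machine vertices: (32.480,65.883) → (28.795,74.778) → (19.900,78.463) → (11.005,74.778) → (7.320,65.883) → (11.005,56.988) → (19.900,53.303) → (28.795,56.988) → (32.480,65.883). Closed: final G1 returns to the first vertex.

**Shape 5** — `<path>` cubic bezier, stroke `#000000` → engrave (S263, F3029). Control points (SVG): P0=(18.626,20.917), P1=(0.696,48.428), P2=(72.501,63.519), P3=(87.916,77.434); sampled at t=k/4. Machine vertices: (18.626,109.853) → (19.721,91.373) → (40.767,76.496) → (68.065,64.168) → (87.916,53.336). Open path.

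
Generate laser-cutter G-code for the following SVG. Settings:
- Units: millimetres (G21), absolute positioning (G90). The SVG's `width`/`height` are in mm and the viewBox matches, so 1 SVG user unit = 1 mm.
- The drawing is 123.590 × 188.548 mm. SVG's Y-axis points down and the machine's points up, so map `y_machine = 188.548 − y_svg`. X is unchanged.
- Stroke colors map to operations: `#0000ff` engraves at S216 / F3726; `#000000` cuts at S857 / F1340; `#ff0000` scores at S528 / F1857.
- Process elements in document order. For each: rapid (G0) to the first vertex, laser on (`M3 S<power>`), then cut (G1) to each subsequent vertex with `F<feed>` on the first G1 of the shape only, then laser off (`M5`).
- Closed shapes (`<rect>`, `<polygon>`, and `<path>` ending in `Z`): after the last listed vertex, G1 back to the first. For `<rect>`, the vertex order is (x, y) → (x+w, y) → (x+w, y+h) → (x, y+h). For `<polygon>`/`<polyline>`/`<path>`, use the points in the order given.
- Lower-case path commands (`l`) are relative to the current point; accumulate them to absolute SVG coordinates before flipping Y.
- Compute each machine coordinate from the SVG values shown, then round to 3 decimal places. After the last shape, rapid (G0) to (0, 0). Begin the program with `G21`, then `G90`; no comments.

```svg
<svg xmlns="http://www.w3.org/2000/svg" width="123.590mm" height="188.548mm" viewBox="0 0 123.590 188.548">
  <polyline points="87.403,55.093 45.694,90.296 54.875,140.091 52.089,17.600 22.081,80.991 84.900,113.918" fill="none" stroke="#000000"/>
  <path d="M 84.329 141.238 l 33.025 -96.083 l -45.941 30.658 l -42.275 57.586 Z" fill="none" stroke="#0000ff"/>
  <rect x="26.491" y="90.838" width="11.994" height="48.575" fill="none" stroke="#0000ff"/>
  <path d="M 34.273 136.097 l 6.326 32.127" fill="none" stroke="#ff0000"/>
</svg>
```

G21
G90
G0 X87.403 Y133.455
M3 S857
G1 X45.694 Y98.252 F1340
G1 X54.875 Y48.457
G1 X52.089 Y170.948
G1 X22.081 Y107.557
G1 X84.900 Y74.630
M5
G0 X84.329 Y47.310
M3 S216
G1 X117.354 Y143.393 F3726
G1 X71.413 Y112.735
G1 X29.138 Y55.149
G1 X84.329 Y47.310
M5
G0 X26.491 Y97.710
M3 S216
G1 X38.485 Y97.710 F3726
G1 X38.485 Y49.135
G1 X26.491 Y49.135
G1 X26.491 Y97.710
M5
G0 X34.273 Y52.451
M3 S528
G1 X40.599 Y20.324 F1857
M5
G0 X0.000 Y0.000

Since the viewBox matches the mm dimensions, user units are millimetres directly. The only transform is the Y-flip y_m = 188.548 − y_svg.

Shape 1 is a open polyline drawn with `<polyline>`. Its stroke #000000 means cut at S857, F1340. After flipping Y the toolpath is (87.403,133.455) → (45.694,98.252) → (54.875,48.457) → (52.089,170.948) → (22.081,107.557) → (84.900,74.630).

Shape 2 is a closed polygon drawn with `<path>`. Its stroke #0000ff means engrave at S216, F3726. After flipping Y the toolpath is (84.329,47.310) → (117.354,143.393) → (71.413,112.735) → (29.138,55.149) → (84.329,47.310), returning to the start.

Shape 3 is a rectangle drawn with `<rect>`. Its stroke #0000ff means engrave at S216, F3726. After flipping Y the toolpath is (26.491,97.710) → (38.485,97.710) → (38.485,49.135) → (26.491,49.135) → (26.491,97.710), returning to the start.

Shape 4 is a line segment drawn with `<path>`. Its stroke #ff0000 means score at S528, F1857. After flipping Y the toolpath is (34.273,52.451) → (40.599,20.324).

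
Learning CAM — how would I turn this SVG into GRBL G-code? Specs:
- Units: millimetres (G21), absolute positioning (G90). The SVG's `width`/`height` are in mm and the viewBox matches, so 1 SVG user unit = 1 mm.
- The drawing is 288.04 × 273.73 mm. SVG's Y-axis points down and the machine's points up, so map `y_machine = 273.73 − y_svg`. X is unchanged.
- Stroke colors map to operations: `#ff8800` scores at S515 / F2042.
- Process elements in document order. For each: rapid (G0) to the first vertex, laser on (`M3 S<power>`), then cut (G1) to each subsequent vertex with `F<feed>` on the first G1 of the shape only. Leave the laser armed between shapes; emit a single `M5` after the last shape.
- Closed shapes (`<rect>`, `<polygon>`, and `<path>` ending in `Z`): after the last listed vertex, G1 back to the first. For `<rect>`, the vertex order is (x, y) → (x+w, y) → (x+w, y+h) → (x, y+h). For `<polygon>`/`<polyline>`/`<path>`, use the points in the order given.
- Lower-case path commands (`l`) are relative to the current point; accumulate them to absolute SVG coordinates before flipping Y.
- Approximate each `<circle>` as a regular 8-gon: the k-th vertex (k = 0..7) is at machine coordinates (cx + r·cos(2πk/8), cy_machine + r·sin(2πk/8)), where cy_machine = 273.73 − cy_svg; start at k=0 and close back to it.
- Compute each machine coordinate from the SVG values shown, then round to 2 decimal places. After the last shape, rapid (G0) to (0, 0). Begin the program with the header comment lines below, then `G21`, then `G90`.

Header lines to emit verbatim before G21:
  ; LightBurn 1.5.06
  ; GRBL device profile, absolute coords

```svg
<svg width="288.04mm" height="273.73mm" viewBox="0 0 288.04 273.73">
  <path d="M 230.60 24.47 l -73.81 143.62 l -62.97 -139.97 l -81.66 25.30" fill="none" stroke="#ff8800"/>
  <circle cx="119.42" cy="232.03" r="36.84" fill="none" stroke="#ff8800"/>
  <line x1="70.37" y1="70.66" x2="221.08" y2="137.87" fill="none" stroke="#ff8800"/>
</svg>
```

; LightBurn 1.5.06
; GRBL device profile, absolute coords
G21
G90
G0 X230.60 Y249.26
M3 S515
G1 X156.79 Y105.64 F2042
G1 X93.82 Y245.61
G1 X12.16 Y220.31
G0 X156.26 Y41.70
M3 S515
G1 X145.47 Y67.75 F2042
G1 X119.42 Y78.54
G1 X93.37 Y67.75
G1 X82.58 Y41.70
G1 X93.37 Y15.65
G1 X119.42 Y4.86
G1 X145.47 Y15.65
G1 X156.26 Y41.70
G0 X70.37 Y203.07
M3 S515
G1 X221.08 Y135.86 F2042
M5
G0 X0.00 Y0.00

viewBox `0 0 288.04 273.73` with mm width/height → 1 unit = 1 mm. Flip: y_m = 273.73 − y_svg.

**Shape 1** — `<path>` open polyline, stroke `#ff8800` → score (S515, F2042). Machine vertices: (230.60,249.26) → (156.79,105.64) → (93.82,245.61) → (12.16,220.31). Open path.

**Shape 2** — `<circle>` circle, stroke `#ff8800` → score (S515, F2042). Machine vertices: (156.26,41.70) → (145.47,67.75) → (119.42,78.54) → (93.37,67.75) → (82.58,41.70) → (93.37,15.65) → (119.42,4.86) → (145.47,15.65) → (156.26,41.70). Closed: final G1 returns to the first vertex.

**Shape 3** — `<line>` line segment, stroke `#ff8800` → score (S515, F2042). Machine vertices: (70.37,203.07) → (221.08,135.86). Open path.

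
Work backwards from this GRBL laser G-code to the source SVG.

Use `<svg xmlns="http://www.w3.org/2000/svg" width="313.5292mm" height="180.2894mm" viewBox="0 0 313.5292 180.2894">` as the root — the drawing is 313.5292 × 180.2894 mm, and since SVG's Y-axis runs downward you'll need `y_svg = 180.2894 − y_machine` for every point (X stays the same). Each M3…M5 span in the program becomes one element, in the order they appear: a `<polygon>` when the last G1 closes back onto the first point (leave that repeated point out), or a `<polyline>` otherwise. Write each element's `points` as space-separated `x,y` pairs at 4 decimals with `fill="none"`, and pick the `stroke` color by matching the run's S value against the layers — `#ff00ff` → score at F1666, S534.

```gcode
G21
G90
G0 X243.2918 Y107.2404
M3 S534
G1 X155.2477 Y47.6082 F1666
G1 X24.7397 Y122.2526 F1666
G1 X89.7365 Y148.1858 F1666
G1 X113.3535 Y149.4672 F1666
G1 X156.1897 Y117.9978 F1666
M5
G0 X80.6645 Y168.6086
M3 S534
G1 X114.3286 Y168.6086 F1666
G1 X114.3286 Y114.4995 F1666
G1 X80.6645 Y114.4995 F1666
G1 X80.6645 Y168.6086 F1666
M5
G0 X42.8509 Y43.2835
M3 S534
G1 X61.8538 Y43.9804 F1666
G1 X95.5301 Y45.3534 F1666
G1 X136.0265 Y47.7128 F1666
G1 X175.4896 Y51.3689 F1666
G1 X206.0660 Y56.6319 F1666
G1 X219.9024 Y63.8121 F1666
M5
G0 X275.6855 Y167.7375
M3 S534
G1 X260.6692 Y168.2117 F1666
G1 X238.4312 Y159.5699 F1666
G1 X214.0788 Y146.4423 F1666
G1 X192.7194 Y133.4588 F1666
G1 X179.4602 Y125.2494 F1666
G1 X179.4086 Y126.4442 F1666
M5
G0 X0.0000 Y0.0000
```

<svg xmlns="http://www.w3.org/2000/svg" width="313.5292mm" height="180.2894mm" viewBox="0 0 313.5292 180.2894">
  <polyline points="243.2918,73.0490 155.2477,132.6812 24.7397,58.0368 89.7365,32.1036 113.3535,30.8222 156.1897,62.2916" fill="none" stroke="#ff00ff"/>
  <polygon points="80.6645,11.6808 114.3286,11.6808 114.3286,65.7899 80.6645,65.7899" fill="none" stroke="#ff00ff"/>
  <polyline points="42.8509,137.0059 61.8538,136.3090 95.5301,134.9360 136.0265,132.5766 175.4896,128.9205 206.0660,123.6575 219.9024,116.4773" fill="none" stroke="#ff00ff"/>
  <polyline points="275.6855,12.5519 260.6692,12.0777 238.4312,20.7195 214.0788,33.8471 192.7194,46.8306 179.4602,55.0400 179.4086,53.8452" fill="none" stroke="#ff00ff"/>
</svg>

Each laser-on run becomes one SVG element. Flip Y back into SVG space with y_svg = 180.2894 − y_machine. Every run uses S534, so all elements get stroke `#ff00ff` (score).

Run 1: The run is open, so emit a `<polyline>` with points (Y-flipped): 243.2918,73.0490 155.2477,132.6812 24.7397,58.0368 89.7365,32.1036 113.3535,30.8222 156.1897,62.2916.

Run 2: The run returns to its start, so emit a `<polygon>` with points (Y-flipped): 80.6645,11.6808 114.3286,11.6808 114.3286,65.7899 80.6645,65.7899.

Run 3: The run is open, so emit a `<polyline>` with points (Y-flipped): 42.8509,137.0059 61.8538,136.3090 95.5301,134.9360 136.0265,132.5766 175.4896,128.9205 206.0660,123.6575 219.9024,116.4773.

Run 4: The run is open, so emit a `<polyline>` with points (Y-flipped): 275.6855,12.5519 260.6692,12.0777 238.4312,20.7195 214.0788,33.8471 192.7194,46.8306 179.4602,55.0400 179.4086,53.8452.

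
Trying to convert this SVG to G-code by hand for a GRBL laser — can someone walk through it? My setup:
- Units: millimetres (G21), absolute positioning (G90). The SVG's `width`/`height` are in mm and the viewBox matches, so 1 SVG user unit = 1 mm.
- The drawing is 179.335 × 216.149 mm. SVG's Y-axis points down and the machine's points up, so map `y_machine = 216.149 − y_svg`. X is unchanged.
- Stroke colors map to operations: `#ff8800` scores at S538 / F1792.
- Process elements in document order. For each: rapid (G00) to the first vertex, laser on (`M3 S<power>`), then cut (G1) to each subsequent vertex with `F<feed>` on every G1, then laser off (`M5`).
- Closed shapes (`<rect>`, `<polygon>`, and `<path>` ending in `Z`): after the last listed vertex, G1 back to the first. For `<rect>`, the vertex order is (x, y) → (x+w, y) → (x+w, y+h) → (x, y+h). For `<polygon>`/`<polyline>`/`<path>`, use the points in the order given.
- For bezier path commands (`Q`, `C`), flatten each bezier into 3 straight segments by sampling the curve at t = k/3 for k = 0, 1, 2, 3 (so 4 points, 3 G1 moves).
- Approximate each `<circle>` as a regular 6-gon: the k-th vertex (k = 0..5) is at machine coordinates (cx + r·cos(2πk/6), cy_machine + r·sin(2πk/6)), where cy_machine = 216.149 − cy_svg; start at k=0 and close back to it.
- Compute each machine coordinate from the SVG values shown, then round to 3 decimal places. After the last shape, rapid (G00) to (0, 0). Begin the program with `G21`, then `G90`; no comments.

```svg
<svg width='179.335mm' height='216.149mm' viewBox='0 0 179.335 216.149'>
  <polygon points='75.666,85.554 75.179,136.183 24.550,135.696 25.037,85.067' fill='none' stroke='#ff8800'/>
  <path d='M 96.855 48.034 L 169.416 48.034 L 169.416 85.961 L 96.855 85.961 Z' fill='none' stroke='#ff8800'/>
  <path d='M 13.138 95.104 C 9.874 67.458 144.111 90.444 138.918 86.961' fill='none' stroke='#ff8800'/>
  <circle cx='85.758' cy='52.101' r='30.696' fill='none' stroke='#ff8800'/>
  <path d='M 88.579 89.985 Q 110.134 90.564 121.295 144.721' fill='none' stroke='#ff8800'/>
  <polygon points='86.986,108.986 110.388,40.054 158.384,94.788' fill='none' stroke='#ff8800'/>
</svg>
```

G21
G90
G00 X75.666 Y130.595
M3 S538
G1 X75.179 Y79.966 F1792
G1 X24.550 Y80.453 F1792
G1 X25.037 Y131.082 F1792
G1 X75.666 Y130.595 F1792
M5
G00 X96.855 Y168.115
M3 S538
G1 X169.416 Y168.115 F1792
G1 X169.416 Y130.188 F1792
G1 X96.855 Y130.188 F1792
G1 X96.855 Y168.115 F1792
M5
G00 X13.138 Y121.045
M3 S538
G1 X45.451 Y134.669 F1792
G1 X107.891 Y131.672 F1792
G1 X138.918 Y129.188 F1792
M5
G00 X116.454 Y164.048
M3 S538
G1 X101.106 Y190.632 F1792
G1 X70.410 Y190.632 F1792
G1 X55.062 Y164.048 F1792
G1 X70.410 Y137.464 F1792
G1 X101.106 Y137.464 F1792
G1 X116.454 Y164.048 F1792
M5
G00 X88.579 Y126.164
M3 S538
G1 X101.794 Y119.825 F1792
G1 X112.699 Y101.580 F1792
G1 X121.295 Y71.428 F1792
M5
G00 X86.986 Y107.163
M3 S538
G1 X110.388 Y176.095 F1792
G1 X158.384 Y121.361 F1792
G1 X86.986 Y107.163 F1792
M5
G00 X0.000 Y0.000

1 u = 1 mm; y_m = 216.149 − y.

[1] `<polygon>` regular polygon, #ff8800→score S538 F1792: (75.666,130.595) → (75.179,79.966) → (24.550,80.453) → (25.037,131.082) → (75.666,130.595) (closed)

[2] `<path>` rectangle, #ff8800→score S538 F1792: (96.855,168.115) → (169.416,168.115) → (169.416,130.188) → (96.855,130.188) → (96.855,168.115) (closed)

[3] `<path>` cubic bezier, #ff8800→score S538 F1792: (13.138,121.045) → (45.451,134.669) → (107.891,131.672) → (138.918,129.188)

[4] `<circle>` circle, #ff8800→score S538 F1792: (116.454,164.048) → (101.106,190.632) → (70.410,190.632) → (55.062,164.048) → (70.410,137.464) → (101.106,137.464) → (116.454,164.048) (closed)

[5] `<path>` quadratic bezier, #ff8800→score S538 F1792: (88.579,126.164) → (101.794,119.825) → (112.699,101.580) → (121.295,71.428)

[6] `<polygon>` regular polygon, #ff8800→score S538 F1792: (86.986,107.163) → (110.388,176.095) → (158.384,121.361) → (86.986,107.163) (closed)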